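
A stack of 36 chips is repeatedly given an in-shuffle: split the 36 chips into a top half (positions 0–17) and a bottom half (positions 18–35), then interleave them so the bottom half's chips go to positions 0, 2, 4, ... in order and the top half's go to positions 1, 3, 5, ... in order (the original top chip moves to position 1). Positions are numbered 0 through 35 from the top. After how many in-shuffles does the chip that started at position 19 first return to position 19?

Follow position 19 under repeated in-shuffles:
19 → 2 → 5 → 11 → 23 → 10 → 21 → 6 → ... → 19 (length 36)
It first returns after 36 in-shuffles.

36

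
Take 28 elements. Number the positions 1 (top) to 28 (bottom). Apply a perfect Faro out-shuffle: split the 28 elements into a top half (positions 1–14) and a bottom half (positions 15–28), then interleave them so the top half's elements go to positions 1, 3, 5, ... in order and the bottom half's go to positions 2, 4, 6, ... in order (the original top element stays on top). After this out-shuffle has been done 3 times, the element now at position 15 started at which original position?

23

Work backwards from position 15, undoing one out-shuffle at a time:
15 ← 8 ← 18 ← 23
So the element now at position 15 started at position 23.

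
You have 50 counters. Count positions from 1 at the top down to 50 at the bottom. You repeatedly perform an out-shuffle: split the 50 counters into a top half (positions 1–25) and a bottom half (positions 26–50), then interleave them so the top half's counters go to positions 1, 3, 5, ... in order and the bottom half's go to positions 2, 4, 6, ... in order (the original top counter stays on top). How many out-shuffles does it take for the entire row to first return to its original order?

The out-shuffle permutes the 50 positions with cycle lengths [1, 1, 3, 3, 21, 21].
Every counter is home exactly when every cycle has completed a whole number of laps, i.e. after lcm(1, 3, 21) = 21 out-shuffles.

21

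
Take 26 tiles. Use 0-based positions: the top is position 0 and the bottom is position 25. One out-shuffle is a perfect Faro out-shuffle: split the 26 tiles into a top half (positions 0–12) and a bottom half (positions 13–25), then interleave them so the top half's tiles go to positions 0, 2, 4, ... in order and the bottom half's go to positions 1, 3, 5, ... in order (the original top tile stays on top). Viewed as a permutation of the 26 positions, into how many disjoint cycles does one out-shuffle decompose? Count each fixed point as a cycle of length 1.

4

Trace each unvisited position around until it returns:
(0) (1 2 4 8 16 7 ... len 20) (5 10 20 15) (25)
4 cycles in total.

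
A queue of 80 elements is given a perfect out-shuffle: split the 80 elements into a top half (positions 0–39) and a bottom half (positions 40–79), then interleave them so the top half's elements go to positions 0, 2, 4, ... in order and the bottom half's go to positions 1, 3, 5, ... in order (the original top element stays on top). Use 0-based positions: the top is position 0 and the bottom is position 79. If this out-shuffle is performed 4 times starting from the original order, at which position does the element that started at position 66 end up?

29

Track the element's position through each out-shuffle:
66 → 53 → 27 → 54 → 29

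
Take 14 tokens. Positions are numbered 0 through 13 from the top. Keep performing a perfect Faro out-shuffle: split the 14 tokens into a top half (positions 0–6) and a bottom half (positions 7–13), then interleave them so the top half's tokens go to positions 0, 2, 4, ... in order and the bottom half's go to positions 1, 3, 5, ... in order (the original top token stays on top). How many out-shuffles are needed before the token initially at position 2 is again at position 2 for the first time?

12

Follow position 2 under repeated out-shuffles:
2 → 4 → 8 → 3 → 6 → 12 → 11 → 9 → 5 → 10 → 7 → 1 → 2
It first returns after 12 out-shuffles.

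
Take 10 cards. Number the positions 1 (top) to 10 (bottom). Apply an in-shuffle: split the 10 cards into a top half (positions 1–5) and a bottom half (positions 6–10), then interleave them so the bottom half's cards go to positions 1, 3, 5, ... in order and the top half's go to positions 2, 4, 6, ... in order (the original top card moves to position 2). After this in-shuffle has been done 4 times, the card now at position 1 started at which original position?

Work backwards from position 1, undoing one in-shuffle at a time:
1 ← 6 ← 3 ← 7 ← 9
So the card now at position 1 started at position 9.

9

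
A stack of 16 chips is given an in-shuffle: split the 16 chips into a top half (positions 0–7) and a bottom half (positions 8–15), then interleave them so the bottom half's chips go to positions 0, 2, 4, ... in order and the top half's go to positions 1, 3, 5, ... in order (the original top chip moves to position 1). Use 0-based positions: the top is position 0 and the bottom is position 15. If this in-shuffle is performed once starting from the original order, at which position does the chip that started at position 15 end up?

Track the chip's position through each in-shuffle:
15 → 14

14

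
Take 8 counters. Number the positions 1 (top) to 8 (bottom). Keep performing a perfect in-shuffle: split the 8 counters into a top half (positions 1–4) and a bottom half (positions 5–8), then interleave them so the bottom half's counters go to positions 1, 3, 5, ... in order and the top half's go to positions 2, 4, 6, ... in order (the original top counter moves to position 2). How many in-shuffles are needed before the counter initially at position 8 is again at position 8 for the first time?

Follow position 8 under repeated in-shuffles:
8 → 7 → 5 → 1 → 2 → 4 → 8
It first returns after 6 in-shuffles.

6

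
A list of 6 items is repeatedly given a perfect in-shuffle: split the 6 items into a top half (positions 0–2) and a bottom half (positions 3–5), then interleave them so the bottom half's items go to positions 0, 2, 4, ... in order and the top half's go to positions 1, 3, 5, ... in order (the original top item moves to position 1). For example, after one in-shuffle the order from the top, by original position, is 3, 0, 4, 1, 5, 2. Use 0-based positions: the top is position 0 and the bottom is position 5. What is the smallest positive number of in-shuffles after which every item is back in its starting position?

3

The in-shuffle permutes the 6 positions with cycle lengths [3, 3].
Every item is home exactly when every cycle has completed a whole number of laps, i.e. after lcm(3) = 3 in-shuffles.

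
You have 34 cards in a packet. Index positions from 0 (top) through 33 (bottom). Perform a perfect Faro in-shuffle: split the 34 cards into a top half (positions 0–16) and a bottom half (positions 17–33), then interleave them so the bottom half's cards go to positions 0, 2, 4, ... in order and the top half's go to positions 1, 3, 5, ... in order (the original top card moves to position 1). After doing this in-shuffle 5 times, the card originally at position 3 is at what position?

22

Track the card's position through each in-shuffle:
3 → 7 → 15 → 31 → 28 → 22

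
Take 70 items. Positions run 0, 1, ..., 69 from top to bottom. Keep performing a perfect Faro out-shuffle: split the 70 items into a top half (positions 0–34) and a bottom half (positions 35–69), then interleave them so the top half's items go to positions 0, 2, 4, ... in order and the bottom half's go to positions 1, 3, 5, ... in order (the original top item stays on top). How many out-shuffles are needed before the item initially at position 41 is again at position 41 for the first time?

Follow position 41 under repeated out-shuffles:
41 → 13 → 26 → 52 → 35 → 1 → 2 → 4 → ... → 41 (length 22)
It first returns after 22 out-shuffles.

22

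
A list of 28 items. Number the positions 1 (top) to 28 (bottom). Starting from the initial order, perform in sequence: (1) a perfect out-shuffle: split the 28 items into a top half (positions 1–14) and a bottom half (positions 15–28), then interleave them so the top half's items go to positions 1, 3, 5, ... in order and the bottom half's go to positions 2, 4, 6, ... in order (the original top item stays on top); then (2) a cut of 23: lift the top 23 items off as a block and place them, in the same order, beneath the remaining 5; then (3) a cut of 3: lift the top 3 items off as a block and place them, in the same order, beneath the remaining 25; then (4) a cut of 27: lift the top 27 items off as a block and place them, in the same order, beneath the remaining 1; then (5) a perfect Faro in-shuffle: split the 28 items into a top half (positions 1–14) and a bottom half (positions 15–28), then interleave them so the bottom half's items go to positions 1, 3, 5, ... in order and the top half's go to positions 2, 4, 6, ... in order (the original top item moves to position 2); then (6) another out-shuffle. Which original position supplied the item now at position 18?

12

Undo the operations in reverse order, starting from position 18:
  undo op 6 (out-shuffle, from bottom half): 18 ← 23
  undo op 5 (in-shuffle, from bottom half): 23 ← 26
  undo op 4 (cut 27): 26 ← 25
  undo op 3 (cut 3): 25 ← 28
  undo op 2 (cut 23): 28 ← 23
  undo op 1 (out-shuffle, from top half): 23 ← 12
So the item at position 18 came from original position 12.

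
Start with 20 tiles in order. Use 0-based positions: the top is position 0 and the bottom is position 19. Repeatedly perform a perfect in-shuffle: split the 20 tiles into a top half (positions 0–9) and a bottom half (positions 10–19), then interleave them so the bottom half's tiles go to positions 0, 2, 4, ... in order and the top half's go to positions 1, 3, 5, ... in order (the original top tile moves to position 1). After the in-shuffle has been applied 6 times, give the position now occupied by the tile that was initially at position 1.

1

Track the tile's position through each in-shuffle:
1 → 3 → 7 → 15 → 10 → 0 → 1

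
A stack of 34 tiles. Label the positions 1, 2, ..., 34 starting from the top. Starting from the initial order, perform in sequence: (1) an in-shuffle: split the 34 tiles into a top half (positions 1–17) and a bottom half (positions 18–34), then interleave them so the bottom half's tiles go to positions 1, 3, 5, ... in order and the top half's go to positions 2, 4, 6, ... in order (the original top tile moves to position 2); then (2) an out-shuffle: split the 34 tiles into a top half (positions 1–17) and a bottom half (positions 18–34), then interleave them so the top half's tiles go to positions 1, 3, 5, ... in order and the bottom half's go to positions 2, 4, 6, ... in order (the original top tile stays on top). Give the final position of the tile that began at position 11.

10

Track the tile from position 11 forward through each operation:
  after op 1 (in-shuffle): 11 → 22
  after op 2 (out-shuffle): 22 → 10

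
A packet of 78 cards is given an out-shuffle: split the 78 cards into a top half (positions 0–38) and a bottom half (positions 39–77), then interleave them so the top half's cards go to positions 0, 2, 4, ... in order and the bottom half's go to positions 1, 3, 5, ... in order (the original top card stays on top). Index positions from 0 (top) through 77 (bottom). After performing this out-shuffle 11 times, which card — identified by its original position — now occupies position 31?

76

Work backwards from position 31, undoing one out-shuffle at a time:
31 ← 54 ← 27 ← 52 ← 26 ← 13 ← 45 ← 61 ← 69 ← 73 ← 75 ← 76
So the card now at position 31 started at position 76.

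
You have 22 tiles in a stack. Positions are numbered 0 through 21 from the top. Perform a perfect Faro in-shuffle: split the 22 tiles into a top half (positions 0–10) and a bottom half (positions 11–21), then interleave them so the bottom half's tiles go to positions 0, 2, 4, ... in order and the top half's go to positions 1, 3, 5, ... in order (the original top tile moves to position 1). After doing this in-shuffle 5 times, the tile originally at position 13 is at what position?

Track the tile's position through each in-shuffle:
13 → 4 → 9 → 19 → 16 → 10

10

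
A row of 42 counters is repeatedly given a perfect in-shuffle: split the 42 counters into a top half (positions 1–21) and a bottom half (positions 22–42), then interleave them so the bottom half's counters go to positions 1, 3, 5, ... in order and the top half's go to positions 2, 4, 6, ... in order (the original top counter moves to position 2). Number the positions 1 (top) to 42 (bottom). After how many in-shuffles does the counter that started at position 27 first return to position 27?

Follow position 27 under repeated in-shuffles:
27 → 11 → 22 → 1 → 2 → 4 → 8 → 16 → 32 → 21 → 42 → 41 → 39 → 35 → 27
It first returns after 14 in-shuffles.

14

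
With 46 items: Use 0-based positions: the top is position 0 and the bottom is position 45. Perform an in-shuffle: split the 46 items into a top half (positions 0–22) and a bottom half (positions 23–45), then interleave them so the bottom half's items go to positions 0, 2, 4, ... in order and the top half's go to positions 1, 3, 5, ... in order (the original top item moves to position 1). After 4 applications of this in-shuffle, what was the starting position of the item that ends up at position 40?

28

Work backwards from position 40, undoing one in-shuffle at a time:
40 ← 43 ← 21 ← 10 ← 28
So the item now at position 40 started at position 28.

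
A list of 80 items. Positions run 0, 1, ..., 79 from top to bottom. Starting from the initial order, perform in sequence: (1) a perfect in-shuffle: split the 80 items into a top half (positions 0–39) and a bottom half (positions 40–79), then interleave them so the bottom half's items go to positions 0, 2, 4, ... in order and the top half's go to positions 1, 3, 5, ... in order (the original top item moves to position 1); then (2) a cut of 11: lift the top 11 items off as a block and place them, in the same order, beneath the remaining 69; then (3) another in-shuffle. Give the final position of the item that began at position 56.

Track the item from position 56 forward through each operation:
  after op 1 (in-shuffle): 56 → 32
  after op 2 (cut 11): 32 → 21
  after op 3 (in-shuffle): 21 → 43

43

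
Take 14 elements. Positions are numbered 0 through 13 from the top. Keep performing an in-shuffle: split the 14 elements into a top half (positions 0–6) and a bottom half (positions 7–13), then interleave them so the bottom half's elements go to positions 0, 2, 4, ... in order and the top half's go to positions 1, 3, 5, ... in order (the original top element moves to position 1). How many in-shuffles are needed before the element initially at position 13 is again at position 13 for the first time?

4

Follow position 13 under repeated in-shuffles:
13 → 12 → 10 → 6 → 13
It first returns after 4 in-shuffles.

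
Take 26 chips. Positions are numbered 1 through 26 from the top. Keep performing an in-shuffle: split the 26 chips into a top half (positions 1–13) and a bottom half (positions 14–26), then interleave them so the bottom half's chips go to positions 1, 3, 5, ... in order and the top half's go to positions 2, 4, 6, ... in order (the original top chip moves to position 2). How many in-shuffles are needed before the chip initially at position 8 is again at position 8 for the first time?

Follow position 8 under repeated in-shuffles:
8 → 16 → 5 → 10 → 20 → 13 → 26 → 25 → 23 → 19 → 11 → 22 → 17 → 7 → 14 → 1 → 2 → 4 → 8
It first returns after 18 in-shuffles.

18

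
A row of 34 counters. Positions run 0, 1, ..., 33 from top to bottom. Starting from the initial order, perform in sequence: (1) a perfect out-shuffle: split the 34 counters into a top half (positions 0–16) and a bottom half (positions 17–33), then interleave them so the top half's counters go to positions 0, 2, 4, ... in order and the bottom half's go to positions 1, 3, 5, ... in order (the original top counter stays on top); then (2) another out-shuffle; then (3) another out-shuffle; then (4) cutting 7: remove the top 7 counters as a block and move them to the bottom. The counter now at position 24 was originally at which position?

8

Undo the operations in reverse order, starting from position 24:
  undo op 4 (cut 7): 24 ← 31
  undo op 3 (out-shuffle, from bottom half): 31 ← 32
  undo op 2 (out-shuffle, from top half): 32 ← 16
  undo op 1 (out-shuffle, from top half): 16 ← 8
So the counter at position 24 came from original position 8.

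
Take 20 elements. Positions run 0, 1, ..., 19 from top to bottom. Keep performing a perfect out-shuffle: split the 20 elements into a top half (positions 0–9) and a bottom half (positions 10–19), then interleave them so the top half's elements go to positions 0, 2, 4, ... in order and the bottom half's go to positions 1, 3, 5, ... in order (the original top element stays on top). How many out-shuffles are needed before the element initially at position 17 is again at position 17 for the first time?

18

Follow position 17 under repeated out-shuffles:
17 → 15 → 11 → 3 → 6 → 12 → 5 → 10 → 1 → 2 → 4 → 8 → 16 → 13 → 7 → 14 → 9 → 18 → 17
It first returns after 18 out-shuffles.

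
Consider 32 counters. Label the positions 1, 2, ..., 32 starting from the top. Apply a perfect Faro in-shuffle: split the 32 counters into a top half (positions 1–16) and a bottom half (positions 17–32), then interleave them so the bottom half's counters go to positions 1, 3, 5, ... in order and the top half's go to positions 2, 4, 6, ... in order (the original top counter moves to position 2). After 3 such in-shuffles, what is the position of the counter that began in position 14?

13

Track the counter's position through each in-shuffle:
14 → 28 → 23 → 13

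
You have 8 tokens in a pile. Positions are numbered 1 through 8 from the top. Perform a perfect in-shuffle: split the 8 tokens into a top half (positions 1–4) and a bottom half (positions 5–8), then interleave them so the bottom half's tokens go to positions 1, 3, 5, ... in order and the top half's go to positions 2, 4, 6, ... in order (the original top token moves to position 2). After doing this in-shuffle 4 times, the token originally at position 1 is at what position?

7

Track the token's position through each in-shuffle:
1 → 2 → 4 → 8 → 7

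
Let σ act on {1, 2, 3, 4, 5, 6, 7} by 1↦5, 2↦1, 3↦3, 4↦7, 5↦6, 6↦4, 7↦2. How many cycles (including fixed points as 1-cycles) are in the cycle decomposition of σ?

Cycle decomposition: (1 5 6 4 7 2) (3).
2 cycles.

2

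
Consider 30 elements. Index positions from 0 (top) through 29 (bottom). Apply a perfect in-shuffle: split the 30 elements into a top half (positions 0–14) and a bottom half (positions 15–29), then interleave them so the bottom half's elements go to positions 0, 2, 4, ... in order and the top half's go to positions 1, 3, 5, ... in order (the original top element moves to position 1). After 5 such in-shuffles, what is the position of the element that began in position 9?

9

Track the element's position through each in-shuffle:
9 → 19 → 8 → 17 → 4 → 9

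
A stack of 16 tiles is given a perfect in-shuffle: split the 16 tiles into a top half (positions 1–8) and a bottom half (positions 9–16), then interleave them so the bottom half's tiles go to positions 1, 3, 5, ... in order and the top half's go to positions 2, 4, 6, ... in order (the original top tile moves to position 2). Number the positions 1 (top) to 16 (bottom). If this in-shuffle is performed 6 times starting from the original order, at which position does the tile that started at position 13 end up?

Track the tile's position through each in-shuffle:
13 → 9 → 1 → 2 → 4 → 8 → 16

16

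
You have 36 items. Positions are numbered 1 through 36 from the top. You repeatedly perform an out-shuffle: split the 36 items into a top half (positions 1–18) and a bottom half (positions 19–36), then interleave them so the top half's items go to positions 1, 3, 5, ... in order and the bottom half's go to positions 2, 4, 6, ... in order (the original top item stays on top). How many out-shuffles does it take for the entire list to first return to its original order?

The out-shuffle permutes the 36 positions with cycle lengths [1, 1, 3, 3, 4, 12, 12].
Every item is home exactly when every cycle has completed a whole number of laps, i.e. after lcm(1, 3, 4, 12) = 12 out-shuffles.

12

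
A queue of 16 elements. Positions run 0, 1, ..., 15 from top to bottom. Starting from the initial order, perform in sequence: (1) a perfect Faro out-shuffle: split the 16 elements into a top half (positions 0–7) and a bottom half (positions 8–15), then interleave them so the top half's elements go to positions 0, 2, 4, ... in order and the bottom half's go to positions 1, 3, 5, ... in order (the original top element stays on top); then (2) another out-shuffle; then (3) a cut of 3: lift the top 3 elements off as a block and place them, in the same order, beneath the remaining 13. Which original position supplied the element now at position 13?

0

Undo the operations in reverse order, starting from position 13:
  undo op 3 (cut 3): 13 ← 0
  undo op 2 (out-shuffle, from top half): 0 ← 0
  undo op 1 (out-shuffle, from top half): 0 ← 0
So the element at position 13 came from original position 0.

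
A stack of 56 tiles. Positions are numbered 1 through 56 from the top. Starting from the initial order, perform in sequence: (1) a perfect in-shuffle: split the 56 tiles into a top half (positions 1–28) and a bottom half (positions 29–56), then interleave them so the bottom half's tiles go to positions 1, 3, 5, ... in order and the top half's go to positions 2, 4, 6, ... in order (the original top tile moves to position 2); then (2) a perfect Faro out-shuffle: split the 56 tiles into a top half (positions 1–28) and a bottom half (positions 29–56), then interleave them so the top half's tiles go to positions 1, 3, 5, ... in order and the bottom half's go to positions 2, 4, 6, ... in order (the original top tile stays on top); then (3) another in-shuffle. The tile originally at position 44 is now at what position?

12

Track the tile from position 44 forward through each operation:
  after op 1 (in-shuffle): 44 → 31
  after op 2 (out-shuffle): 31 → 6
  after op 3 (in-shuffle): 6 → 12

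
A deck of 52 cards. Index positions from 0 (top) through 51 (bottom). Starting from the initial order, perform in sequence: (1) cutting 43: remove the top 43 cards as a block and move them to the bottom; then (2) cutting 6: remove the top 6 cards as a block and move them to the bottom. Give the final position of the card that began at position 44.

Track the card from position 44 forward through each operation:
  after op 1 (cut 43): 44 → 1
  after op 2 (cut 6): 1 → 47

47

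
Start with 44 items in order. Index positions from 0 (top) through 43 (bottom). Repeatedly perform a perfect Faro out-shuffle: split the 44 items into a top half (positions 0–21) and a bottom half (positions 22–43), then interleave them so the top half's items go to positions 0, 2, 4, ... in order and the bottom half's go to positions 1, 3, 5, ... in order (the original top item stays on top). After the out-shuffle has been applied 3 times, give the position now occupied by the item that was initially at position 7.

Track the item's position through each out-shuffle:
7 → 14 → 28 → 13

13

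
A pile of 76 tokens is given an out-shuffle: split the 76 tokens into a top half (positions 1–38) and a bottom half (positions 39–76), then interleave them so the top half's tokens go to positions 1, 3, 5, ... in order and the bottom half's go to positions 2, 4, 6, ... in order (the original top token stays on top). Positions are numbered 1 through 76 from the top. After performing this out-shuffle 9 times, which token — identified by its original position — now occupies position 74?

Work backwards from position 74, undoing one out-shuffle at a time:
74 ← 75 ← 38 ← 57 ← 29 ← 15 ← 8 ← 42 ← 59 ← 30
So the token now at position 74 started at position 30.

30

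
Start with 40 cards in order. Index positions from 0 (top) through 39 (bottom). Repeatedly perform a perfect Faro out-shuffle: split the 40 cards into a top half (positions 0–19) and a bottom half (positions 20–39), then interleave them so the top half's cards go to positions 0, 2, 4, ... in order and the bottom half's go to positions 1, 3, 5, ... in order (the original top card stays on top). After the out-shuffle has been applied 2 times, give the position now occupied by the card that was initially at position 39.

39

Position 39 is a fixed point of every out-shuffle, so the card never moves.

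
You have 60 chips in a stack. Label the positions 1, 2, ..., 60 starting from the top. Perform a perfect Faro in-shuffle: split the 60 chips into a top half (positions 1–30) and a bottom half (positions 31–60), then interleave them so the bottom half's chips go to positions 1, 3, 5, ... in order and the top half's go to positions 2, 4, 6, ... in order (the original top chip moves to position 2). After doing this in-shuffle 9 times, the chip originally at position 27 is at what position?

38

Track the chip's position through each in-shuffle:
27 → 54 → 47 → 33 → 5 → 10 → 20 → 40 → 19 → 38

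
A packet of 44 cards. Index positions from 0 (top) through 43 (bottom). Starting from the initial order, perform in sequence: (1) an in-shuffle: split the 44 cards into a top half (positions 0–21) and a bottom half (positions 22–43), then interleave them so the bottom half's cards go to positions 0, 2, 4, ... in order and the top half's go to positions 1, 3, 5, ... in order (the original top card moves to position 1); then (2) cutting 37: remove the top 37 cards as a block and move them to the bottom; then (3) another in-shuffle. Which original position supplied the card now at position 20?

Undo the operations in reverse order, starting from position 20:
  undo op 3 (in-shuffle, from bottom half): 20 ← 32
  undo op 2 (cut 37): 32 ← 25
  undo op 1 (in-shuffle, from top half): 25 ← 12
So the card at position 20 came from original position 12.

12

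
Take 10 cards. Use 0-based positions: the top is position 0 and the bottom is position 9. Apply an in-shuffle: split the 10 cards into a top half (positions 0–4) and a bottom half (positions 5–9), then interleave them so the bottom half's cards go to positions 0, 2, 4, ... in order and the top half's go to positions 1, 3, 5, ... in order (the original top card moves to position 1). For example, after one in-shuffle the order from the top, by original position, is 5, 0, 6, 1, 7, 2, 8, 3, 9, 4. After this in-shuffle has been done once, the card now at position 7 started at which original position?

3

Work backwards from position 7, undoing one in-shuffle at a time:
7 ← 3
So the card now at position 7 started at position 3.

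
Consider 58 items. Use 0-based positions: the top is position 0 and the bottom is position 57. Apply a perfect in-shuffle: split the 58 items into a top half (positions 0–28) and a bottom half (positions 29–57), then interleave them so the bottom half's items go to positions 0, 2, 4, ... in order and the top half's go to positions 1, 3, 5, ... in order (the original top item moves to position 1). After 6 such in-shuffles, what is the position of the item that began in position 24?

Track the item's position through each in-shuffle:
24 → 49 → 40 → 22 → 45 → 32 → 6

6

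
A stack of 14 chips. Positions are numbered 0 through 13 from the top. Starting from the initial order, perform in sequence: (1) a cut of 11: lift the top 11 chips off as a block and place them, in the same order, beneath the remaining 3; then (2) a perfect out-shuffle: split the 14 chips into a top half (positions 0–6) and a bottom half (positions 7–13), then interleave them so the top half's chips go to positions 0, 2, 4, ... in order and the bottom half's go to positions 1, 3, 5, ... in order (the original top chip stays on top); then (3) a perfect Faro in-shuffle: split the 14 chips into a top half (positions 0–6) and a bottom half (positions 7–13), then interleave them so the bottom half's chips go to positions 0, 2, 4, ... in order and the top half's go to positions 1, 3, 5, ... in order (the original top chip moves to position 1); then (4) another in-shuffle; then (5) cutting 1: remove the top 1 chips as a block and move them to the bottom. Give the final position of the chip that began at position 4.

Track the chip from position 4 forward through each operation:
  after op 1 (cut 11): 4 → 7
  after op 2 (out-shuffle): 7 → 1
  after op 3 (in-shuffle): 1 → 3
  after op 4 (in-shuffle): 3 → 7
  after op 5 (cut 1): 7 → 6

6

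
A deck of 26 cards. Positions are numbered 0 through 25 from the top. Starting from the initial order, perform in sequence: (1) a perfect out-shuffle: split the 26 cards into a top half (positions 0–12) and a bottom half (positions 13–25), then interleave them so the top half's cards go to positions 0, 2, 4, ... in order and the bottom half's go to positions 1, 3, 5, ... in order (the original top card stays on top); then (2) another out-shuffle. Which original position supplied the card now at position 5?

20

Undo the operations in reverse order, starting from position 5:
  undo op 2 (out-shuffle, from bottom half): 5 ← 15
  undo op 1 (out-shuffle, from bottom half): 15 ← 20
So the card at position 5 came from original position 20.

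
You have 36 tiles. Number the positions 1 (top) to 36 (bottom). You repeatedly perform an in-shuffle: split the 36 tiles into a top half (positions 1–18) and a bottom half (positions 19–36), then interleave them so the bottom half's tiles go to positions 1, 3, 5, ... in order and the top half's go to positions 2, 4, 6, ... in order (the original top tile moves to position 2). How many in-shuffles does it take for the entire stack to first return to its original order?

36

The in-shuffle permutes the 36 positions with cycle lengths [36].
Every tile is home exactly when every cycle has completed a whole number of laps, i.e. after lcm(36) = 36 in-shuffles.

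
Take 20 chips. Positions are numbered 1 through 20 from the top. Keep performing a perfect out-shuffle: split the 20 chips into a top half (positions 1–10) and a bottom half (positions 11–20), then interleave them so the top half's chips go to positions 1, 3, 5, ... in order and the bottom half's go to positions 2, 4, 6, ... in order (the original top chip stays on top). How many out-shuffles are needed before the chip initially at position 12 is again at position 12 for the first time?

18

Follow position 12 under repeated out-shuffles:
12 → 4 → 7 → 13 → 6 → 11 → 2 → 3 → 5 → 9 → 17 → 14 → 8 → 15 → 10 → 19 → 18 → 16 → 12
It first returns after 18 out-shuffles.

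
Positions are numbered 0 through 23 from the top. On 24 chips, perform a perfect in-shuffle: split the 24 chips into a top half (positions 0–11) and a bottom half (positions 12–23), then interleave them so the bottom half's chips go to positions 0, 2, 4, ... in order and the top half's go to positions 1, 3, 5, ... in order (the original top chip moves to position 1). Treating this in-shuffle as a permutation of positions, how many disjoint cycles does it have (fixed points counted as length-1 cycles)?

2

Trace each unvisited position around until it returns:
(0 1 3 7 15 6 ... len 20) (4 9 19 14)
2 cycles in total.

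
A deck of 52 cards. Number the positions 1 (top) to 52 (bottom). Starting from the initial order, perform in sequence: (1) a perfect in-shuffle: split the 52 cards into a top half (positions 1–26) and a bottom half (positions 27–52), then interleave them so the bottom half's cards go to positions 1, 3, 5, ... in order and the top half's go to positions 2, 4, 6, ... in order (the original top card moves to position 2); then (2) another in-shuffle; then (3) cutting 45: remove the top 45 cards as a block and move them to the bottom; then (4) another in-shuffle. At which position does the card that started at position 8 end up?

Track the card from position 8 forward through each operation:
  after op 1 (in-shuffle): 8 → 16
  after op 2 (in-shuffle): 16 → 32
  after op 3 (cut 45): 32 → 39
  after op 4 (in-shuffle): 39 → 25

25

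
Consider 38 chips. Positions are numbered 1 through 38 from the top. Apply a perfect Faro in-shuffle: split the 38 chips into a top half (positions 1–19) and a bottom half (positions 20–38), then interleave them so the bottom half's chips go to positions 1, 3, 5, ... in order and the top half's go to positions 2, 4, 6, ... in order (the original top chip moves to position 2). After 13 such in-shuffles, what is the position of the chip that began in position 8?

16

Track position through each in-shuffle: 8 → 16 → 32 → 25 → 11 → ... (continuing for 13 shuffles total) → 16.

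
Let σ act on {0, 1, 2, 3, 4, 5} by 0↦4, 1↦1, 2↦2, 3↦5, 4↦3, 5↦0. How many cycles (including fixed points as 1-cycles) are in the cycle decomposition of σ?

Cycle decomposition: (0 4 3 5) (1) (2).
3 cycles.

3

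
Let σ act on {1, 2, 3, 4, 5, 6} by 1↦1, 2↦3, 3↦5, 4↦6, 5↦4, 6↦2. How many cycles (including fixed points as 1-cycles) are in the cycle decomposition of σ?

Cycle decomposition: (1) (2 3 5 4 6).
2 cycles.

2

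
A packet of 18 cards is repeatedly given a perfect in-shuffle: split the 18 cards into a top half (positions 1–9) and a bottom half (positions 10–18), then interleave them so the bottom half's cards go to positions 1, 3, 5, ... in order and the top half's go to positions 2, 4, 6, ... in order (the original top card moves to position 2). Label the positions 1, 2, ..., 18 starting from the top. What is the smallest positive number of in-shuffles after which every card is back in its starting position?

18

The in-shuffle permutes the 18 positions with cycle lengths [18].
Every card is home exactly when every cycle has completed a whole number of laps, i.e. after lcm(18) = 18 in-shuffles.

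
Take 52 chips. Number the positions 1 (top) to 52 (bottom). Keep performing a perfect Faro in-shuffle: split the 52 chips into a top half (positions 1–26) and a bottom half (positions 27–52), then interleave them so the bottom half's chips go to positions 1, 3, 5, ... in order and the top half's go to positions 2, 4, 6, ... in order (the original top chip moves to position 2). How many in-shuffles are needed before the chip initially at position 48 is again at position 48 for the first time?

Follow position 48 under repeated in-shuffles:
48 → 43 → 33 → 13 → 26 → 52 → 51 → 49 → ... → 48 (length 52)
It first returns after 52 in-shuffles.

52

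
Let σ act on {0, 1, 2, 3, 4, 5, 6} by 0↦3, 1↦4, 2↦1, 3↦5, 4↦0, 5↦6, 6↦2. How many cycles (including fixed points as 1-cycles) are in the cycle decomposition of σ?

1

Cycle decomposition: (0 3 5 6 2 1 4).
1 cycle.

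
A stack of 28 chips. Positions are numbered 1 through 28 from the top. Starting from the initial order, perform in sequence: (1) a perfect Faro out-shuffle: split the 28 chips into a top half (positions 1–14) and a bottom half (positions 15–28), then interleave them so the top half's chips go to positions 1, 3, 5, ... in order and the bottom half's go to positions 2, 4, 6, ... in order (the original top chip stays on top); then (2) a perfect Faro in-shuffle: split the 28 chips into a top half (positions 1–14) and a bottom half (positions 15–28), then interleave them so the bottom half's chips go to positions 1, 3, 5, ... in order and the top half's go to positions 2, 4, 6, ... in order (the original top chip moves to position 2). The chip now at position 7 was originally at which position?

23

Undo the operations in reverse order, starting from position 7:
  undo op 2 (in-shuffle, from bottom half): 7 ← 18
  undo op 1 (out-shuffle, from bottom half): 18 ← 23
So the chip at position 7 came from original position 23.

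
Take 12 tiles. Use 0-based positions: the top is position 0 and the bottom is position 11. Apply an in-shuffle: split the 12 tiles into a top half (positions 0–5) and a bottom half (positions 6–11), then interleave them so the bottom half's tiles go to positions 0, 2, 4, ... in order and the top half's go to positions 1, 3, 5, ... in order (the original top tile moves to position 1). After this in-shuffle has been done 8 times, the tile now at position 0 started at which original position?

Work backwards from position 0, undoing one in-shuffle at a time:
0 ← 6 ← 9 ← 4 ← 8 ← 10 ← 11 ← 5 ← 2
So the tile now at position 0 started at position 2.

2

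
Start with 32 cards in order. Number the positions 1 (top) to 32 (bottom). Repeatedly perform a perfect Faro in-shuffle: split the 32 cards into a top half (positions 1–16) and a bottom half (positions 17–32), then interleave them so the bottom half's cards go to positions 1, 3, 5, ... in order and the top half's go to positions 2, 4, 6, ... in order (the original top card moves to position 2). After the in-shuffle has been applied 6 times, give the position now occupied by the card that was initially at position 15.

Track the card's position through each in-shuffle:
15 → 30 → 27 → 21 → 9 → 18 → 3

3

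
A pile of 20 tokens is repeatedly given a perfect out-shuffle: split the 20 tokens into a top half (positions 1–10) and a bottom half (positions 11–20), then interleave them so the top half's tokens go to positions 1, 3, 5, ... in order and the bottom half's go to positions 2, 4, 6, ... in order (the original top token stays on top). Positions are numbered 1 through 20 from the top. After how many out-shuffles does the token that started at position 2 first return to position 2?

Follow position 2 under repeated out-shuffles:
2 → 3 → 5 → 9 → 17 → 14 → 8 → 15 → 10 → 19 → 18 → 16 → 12 → 4 → 7 → 13 → 6 → 11 → 2
It first returns after 18 out-shuffles.

18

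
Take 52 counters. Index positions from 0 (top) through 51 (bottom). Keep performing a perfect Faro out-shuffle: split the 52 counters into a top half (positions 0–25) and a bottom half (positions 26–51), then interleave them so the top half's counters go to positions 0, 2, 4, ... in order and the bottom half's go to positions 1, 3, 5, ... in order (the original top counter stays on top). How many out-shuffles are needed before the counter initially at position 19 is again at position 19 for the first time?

8

Follow position 19 under repeated out-shuffles:
19 → 38 → 25 → 50 → 49 → 47 → 43 → 35 → 19
It first returns after 8 out-shuffles.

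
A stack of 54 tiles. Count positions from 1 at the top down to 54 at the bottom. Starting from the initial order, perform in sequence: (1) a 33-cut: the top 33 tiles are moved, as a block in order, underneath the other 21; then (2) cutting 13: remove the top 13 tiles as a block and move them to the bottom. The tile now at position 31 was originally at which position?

23

Undo the operations in reverse order, starting from position 31:
  undo op 2 (cut 13): 31 ← 44
  undo op 1 (cut 33): 44 ← 23
So the tile at position 31 came from original position 23.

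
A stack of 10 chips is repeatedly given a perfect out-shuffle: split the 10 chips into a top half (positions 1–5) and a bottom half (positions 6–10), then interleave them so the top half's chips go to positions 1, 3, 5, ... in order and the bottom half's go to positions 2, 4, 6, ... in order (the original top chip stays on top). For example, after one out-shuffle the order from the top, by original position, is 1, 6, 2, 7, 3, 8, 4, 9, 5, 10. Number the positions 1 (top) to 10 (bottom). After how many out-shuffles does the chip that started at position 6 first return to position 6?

Follow position 6 under repeated out-shuffles:
6 → 2 → 3 → 5 → 9 → 8 → 6
It first returns after 6 out-shuffles.

6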